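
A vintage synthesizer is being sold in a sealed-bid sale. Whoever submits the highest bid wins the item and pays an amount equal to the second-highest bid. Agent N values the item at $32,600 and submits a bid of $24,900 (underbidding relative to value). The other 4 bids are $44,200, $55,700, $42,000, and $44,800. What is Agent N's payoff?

Highest competing bid: $55,700.
Agent N's bid $24,900 is not the highest, so Agent N loses, pays nothing, and earns zero payoff.

Payoff = $0.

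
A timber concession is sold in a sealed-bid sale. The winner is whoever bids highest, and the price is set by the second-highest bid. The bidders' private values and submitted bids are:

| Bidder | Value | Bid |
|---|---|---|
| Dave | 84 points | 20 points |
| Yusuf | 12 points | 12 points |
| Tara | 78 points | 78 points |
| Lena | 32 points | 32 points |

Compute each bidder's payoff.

Payoffs: Dave 0 points, Yusuf 0 points, Tara 46 points, Lena 0 points.

Bids in descending order: Tara 78 points, then Lena 32 points, then Dave 20 points, then Yusuf 12 points.
Tara has the top bid and wins; the price is the second-highest bid, 32 points.
Tara's payoff = 78 points − 32 points = 46 points. All other bidders lose, so their payoff is 0.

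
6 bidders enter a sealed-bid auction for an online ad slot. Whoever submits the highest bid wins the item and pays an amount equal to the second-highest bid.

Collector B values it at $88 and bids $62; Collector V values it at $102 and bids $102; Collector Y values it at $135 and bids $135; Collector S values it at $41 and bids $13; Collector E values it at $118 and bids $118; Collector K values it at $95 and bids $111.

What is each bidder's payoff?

Ranking the bids: Collector Y $135, then Collector E $118, then Collector K $111, then Collector V $102, then Collector B $62, then Collector S $13.
Collector Y has the top bid and wins; the price is the second-highest bid, $118.
Collector Y's payoff = $135 − $118 = $17. All other bidders lose, so their payoff is 0.

Payoffs: Collector B $0, Collector V $0, Collector Y $17, Collector S $0, Collector E $0, Collector K $0.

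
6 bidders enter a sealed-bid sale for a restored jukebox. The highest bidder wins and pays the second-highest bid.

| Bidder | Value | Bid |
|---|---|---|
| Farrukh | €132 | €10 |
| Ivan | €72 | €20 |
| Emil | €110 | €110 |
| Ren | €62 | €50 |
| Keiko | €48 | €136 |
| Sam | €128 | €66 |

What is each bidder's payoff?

Farrukh €0, Ivan €0, Emil €0, Ren €0, Keiko -€62, Sam €0.

Sorted high to low: Keiko €136; Emil €110; Sam €66; Ren €50; Ivan €20; Farrukh €10.
Keiko has the top bid and wins; the price is the second-highest bid, €110.
Keiko's payoff = €48 − €110 = -€62. All other bidders lose, so their payoff is 0.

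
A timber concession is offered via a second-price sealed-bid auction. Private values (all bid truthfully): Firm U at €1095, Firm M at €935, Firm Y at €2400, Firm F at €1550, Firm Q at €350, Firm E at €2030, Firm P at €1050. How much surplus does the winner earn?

Bids in descending order: Firm Y €2400, then Firm E €2030, then Firm F €1550, then Firm U €1095, then Firm P €1050, then Firm M €935, then Firm Q €350.
Firm Y wins with the top bid and pays the second-highest, €2030.
Surplus = €2400 − €2030 = €370.

Surplus = €370.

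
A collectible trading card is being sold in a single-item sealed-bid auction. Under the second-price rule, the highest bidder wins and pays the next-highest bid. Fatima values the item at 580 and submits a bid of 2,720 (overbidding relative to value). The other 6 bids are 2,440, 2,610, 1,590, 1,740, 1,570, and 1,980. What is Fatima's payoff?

-2,030

Highest competing bid: 2,610.
Fatima's bid 2,720 is the highest overall, so Fatima wins and pays the second-highest bid, 2,610.
Payoff = value − price = 580 − 2,610 = -2,030.
Overbidding won the item at a price above value — truthful bidding would have avoided this loss.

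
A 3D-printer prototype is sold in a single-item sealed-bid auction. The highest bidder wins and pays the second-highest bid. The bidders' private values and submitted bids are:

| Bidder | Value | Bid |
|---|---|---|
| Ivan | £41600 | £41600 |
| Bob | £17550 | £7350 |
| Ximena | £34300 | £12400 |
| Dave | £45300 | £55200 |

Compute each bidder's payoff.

Ivan £0, Bob £0, Ximena £0, Dave £3700.

Sorted high to low: Dave £55200 > Ivan £41600 > Ximena £12400 > Bob £7350.
Dave has the top bid and wins; the price is the second-highest bid, £41600.
Dave's payoff = £45300 − £41600 = £3700. All other bidders lose, so their payoff is 0.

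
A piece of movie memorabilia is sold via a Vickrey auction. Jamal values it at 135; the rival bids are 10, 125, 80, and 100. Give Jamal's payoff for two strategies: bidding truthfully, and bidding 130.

(a) 10  (b) 10

The highest competing bid is 125.
Bidding truthfully at 135: Jamal has the top bid, wins, and pays the second-highest bid 125. Payoff = 135 − 125 = 10.
Bidding 130: Jamal has the top bid, wins, and pays the second-highest bid 125. Payoff = 135 − 125 = 10.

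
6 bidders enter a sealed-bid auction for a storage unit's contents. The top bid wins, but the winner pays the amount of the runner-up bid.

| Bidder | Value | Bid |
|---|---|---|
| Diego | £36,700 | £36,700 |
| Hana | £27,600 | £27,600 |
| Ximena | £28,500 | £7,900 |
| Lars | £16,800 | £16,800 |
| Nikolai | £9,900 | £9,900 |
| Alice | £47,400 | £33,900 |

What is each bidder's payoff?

Payoffs: Diego £2,800, Hana £0, Ximena £0, Lars £0, Nikolai £0, Alice £0.

Ordered from highest: Diego £36,700; Alice £33,900; Hana £27,600; Lars £16,800; Nikolai £9,900; Ximena £7,900.
Diego has the top bid and wins; the price is the second-highest bid, £33,900.
Diego's payoff = £36,700 − £33,900 = £2,800. All other bidders lose, so their payoff is 0.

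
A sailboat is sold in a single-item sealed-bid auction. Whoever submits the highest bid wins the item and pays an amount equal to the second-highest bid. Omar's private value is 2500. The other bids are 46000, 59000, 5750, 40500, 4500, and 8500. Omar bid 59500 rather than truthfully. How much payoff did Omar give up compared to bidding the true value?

The highest competing bid is 59000.
Bidding truthfully at 2500: the top bid is 59000 (a rival), so Omar loses. Payoff = 0.
Bidding 59500: Omar has the top bid, wins, and pays the second-highest bid 59000. Payoff = 2500 − 59000 = -56500.
Regret = truthful payoff − actual payoff = 0 − -56500 = 56500.
Deviating from a truthful bid can only lose payoff in a second-price auction — never gain.

Regret: 56500.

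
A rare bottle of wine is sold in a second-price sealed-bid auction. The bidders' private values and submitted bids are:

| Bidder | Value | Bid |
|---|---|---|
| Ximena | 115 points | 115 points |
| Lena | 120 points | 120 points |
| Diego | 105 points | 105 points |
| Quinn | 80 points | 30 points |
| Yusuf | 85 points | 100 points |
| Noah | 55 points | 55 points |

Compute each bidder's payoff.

Payoffs: Ximena 0 points, Lena 5 points, Diego 0 points, Quinn 0 points, Yusuf 0 points, Noah 0 points.

Bids in descending order: Lena 120 points > Ximena 115 points > Diego 105 points > Yusuf 100 points > Noah 55 points > Quinn 30 points.
Lena has the top bid and wins; the price is the second-highest bid, 115 points.
Lena's payoff = 120 points − 115 points = 5 points. All other bidders lose, so their payoff is 0.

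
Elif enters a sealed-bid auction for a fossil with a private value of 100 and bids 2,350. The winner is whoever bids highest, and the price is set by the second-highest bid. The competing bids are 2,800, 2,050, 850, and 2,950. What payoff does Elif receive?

Highest competing bid: 2,950.
Elif's bid 2,350 is not the highest, so Elif loses, pays nothing, and earns zero payoff.

0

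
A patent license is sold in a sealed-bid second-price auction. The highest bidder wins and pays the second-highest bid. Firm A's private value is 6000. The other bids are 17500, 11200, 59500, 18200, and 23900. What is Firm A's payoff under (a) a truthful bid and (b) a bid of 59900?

The highest competing bid is 59500.
Bidding truthfully at 6000: the top bid is 59500 (a rival), so Firm A loses. Payoff = 0.
Bidding 59900: Firm A has the top bid, wins, and pays the second-highest bid 59500. Payoff = 6000 − 59500 = -53500.

Truthful: 0; alternative: -53500.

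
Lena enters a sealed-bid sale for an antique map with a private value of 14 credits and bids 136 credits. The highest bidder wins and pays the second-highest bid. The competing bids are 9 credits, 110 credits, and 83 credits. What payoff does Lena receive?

-96 credits

Highest competing bid: 110 credits.
Lena's bid 136 credits is the highest overall, so Lena wins and pays the second-highest bid, 110 credits.
Payoff = value − price = 14 credits − 110 credits = -96 credits.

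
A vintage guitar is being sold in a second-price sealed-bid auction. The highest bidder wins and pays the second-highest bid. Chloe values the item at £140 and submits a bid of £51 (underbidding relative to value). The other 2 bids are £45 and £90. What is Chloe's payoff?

Chloe's payoff: £0.

Highest competing bid: £90.
Chloe's bid £51 is not the highest, so Chloe loses, pays nothing, and earns zero payoff.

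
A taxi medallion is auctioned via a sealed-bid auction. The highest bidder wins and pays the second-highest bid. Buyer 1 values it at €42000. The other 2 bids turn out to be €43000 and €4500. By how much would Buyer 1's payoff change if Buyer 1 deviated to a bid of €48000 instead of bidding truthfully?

The highest competing bid is €43000.
Bidding truthfully at €42000: the top bid is €43000 (a rival), so Buyer 1 loses. Payoff = €0.
Bidding €48000: Buyer 1 has the top bid, wins, and pays the second-highest bid €43000. Payoff = €42000 − €43000 = -€1000.
Change = -€1000 − €0 = -€1000.
Deviating from a truthful bid can only lose payoff in a second-price auction — never gain.

Payoff change: -€1000.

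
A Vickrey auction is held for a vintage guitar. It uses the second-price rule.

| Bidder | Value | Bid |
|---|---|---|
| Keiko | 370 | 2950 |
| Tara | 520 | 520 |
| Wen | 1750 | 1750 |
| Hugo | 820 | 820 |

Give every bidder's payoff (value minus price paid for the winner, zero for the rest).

Bids in descending order: Keiko 2950 > Wen 1750 > Hugo 820 > Tara 520.
Keiko has the top bid and wins; the price is the second-highest bid, 1750.
Keiko's payoff = 370 − 1750 = -1380. All other bidders lose, so their payoff is 0.

Keiko -1380, Tara 0, Wen 0, Hugo 0.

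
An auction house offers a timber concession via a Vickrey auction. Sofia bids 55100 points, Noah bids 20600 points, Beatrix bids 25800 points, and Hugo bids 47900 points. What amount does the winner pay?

Bids in descending order: Sofia 55100 points > Hugo 47900 points > Beatrix 25800 points > Noah 20600 points.
Sofia has the highest bid, so Sofia wins.
The second-highest bid is 47900 points, so that is what Sofia pays.

Price paid: 47900 points.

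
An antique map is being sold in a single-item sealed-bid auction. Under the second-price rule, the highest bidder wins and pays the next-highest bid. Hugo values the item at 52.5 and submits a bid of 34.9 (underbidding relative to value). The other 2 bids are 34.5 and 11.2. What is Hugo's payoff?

Hugo's payoff: 18.0.

Highest competing bid: 34.5.
Hugo's bid 34.9 is the highest overall, so Hugo wins and pays the second-highest bid, 34.5.
Payoff = value − price = 52.5 − 34.5 = 18.0.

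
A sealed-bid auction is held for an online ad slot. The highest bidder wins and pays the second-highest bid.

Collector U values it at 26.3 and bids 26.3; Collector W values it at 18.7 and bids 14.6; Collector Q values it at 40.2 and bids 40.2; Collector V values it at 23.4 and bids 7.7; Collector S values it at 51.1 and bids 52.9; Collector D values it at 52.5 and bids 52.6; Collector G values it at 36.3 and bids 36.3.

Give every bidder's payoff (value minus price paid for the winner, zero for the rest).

Sorted high to low: Collector S 52.9 > Collector D 52.6 > Collector Q 40.2 > Collector G 36.3 > Collector U 26.3 > Collector W 14.6 > Collector V 7.7.
Collector S has the top bid and wins; the price is the second-highest bid, 52.6.
Collector S's payoff = 51.1 − 52.6 = -1.5. All other bidders lose, so their payoff is 0.

Collector U 0.0, Collector W 0.0, Collector Q 0.0, Collector V 0.0, Collector S -1.5, Collector D 0.0, Collector G 0.0.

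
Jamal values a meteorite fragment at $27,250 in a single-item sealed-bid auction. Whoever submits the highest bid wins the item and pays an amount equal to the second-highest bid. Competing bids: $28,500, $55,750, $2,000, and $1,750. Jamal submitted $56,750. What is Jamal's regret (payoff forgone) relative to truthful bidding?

The highest competing bid is $55,750.
Bidding truthfully at $27,250: the top bid is $55,750 (a rival), so Jamal loses. Payoff = $0.
Bidding $56,750: Jamal has the top bid, wins, and pays the second-highest bid $55,750. Payoff = $27,250 − $55,750 = -$28,500.
Regret = truthful payoff − actual payoff = $0 − -$28,500 = $28,500.
Deviating from a truthful bid can only lose payoff in a second-price auction — never gain.

Payoff forgone: $28,500.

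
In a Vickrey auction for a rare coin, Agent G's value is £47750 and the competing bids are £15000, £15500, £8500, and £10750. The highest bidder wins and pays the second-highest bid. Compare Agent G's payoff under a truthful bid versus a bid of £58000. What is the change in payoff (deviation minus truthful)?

£0

The highest competing bid is £15500.
Bidding truthfully at £47750: Agent G has the top bid, wins, and pays the second-highest bid £15500. Payoff = £47750 − £15500 = £32250.
Bidding £58000: Agent G has the top bid, wins, and pays the second-highest bid £15500. Payoff = £47750 − £15500 = £32250.
Change = £32250 − £32250 = £0.
The bid only affects whether you win, not the price — here both bids land on the same side of the top rival bid, so the deviation is payoff-neutral.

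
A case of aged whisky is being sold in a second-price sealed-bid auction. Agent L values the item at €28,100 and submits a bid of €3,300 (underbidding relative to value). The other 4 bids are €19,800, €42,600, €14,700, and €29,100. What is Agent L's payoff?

€0

Highest competing bid: €42,600.
Agent L's bid €3,300 is not the highest, so Agent L loses, pays nothing, and earns zero payoff.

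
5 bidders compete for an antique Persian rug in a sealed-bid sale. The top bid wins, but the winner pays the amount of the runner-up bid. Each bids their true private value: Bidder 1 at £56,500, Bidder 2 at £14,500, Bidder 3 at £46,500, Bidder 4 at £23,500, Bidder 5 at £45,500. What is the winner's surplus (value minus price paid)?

£10,000

Bids in descending order: Bidder 1 £56,500 > Bidder 3 £46,500 > Bidder 5 £45,500 > Bidder 4 £23,500 > Bidder 2 £14,500.
Bidder 1 wins with the top bid and pays the second-highest, £46,500.
Surplus = £56,500 − £46,500 = £10,000.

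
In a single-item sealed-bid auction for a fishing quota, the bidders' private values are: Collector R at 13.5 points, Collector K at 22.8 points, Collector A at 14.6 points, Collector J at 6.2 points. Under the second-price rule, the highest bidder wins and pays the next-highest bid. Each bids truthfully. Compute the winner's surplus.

8.2 points

Bids in descending order: Collector K 22.8 points > Collector A 14.6 points > Collector R 13.5 points > Collector J 6.2 points.
Collector K wins with the top bid and pays the second-highest, 14.6 points.
Surplus = 22.8 points − 14.6 points = 8.2 points.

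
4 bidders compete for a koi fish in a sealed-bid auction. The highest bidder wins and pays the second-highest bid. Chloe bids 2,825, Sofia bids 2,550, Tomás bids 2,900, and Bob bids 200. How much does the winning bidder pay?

Ranking the bids: Tomás 2,900, then Chloe 2,825, then Sofia 2,550, then Bob 200.
Tomás has the highest bid, so Tomás wins.
The second-highest bid is 2,825, so that is what Tomás pays.

The winner pays 2,825.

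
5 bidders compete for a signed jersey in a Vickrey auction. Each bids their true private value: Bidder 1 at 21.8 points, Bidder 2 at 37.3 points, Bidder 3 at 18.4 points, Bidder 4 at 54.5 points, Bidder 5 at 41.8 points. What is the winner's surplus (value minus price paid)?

Winner's surplus: 12.7 points.

Ordered from highest: Bidder 4 54.5 points; Bidder 5 41.8 points; Bidder 2 37.3 points; Bidder 1 21.8 points; Bidder 3 18.4 points.
Bidder 4 wins with the top bid and pays the second-highest, 41.8 points.
Surplus = 54.5 points − 41.8 points = 12.7 points.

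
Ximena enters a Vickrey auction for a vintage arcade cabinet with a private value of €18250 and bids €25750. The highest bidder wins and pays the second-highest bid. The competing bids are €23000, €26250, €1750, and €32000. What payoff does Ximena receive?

Ximena's payoff: €0.

Highest competing bid: €32000.
Ximena's bid €25750 is not the highest, so Ximena loses, pays nothing, and earns zero payoff.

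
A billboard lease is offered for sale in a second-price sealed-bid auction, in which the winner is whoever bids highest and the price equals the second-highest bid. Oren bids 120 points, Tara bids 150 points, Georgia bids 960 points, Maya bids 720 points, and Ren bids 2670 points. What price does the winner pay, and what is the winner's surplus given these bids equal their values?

The winner pays 960 points for a surplus of 1710 points.

Bids in descending order: Ren 2670 points > Georgia 960 points > Maya 720 points > Tara 150 points > Oren 120 points.
Ren is the highest bidder, so Ren wins.
Under the second-price rule, the price is the second-highest bid: 960 points.
Surplus = 2670 points − 960 points = 1710 points.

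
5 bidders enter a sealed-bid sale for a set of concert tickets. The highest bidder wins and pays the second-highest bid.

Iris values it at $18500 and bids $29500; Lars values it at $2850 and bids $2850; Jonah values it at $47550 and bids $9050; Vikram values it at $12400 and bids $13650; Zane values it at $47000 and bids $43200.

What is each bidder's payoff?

Ranking the bids: Zane $43200 > Iris $29500 > Vikram $13650 > Jonah $9050 > Lars $2850.
Zane has the top bid and wins; the price is the second-highest bid, $29500.
Zane's payoff = $47000 − $29500 = $17500. All other bidders lose, so their payoff is 0.

Payoffs: Iris $0, Lars $0, Jonah $0, Vikram $0, Zane $17500.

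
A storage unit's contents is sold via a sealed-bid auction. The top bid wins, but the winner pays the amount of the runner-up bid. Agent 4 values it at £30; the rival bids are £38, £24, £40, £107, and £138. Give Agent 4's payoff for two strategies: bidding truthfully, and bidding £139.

The highest competing bid is £138.
Bidding truthfully at £30: the top bid is £138 (a rival), so Agent 4 loses. Payoff = £0.
Bidding £139: Agent 4 has the top bid, wins, and pays the second-highest bid £138. Payoff = £30 − £138 = -£108.

Truthful: £0; alternative: -£108.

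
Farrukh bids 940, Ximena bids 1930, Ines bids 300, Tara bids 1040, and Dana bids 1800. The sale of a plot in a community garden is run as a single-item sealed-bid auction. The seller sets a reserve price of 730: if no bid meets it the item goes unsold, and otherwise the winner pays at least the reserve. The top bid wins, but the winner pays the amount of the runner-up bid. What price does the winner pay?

Ordered from highest: Ximena 1930; Dana 1800; Tara 1040; Farrukh 940; Ines 300.
Ximena has the highest bid, so Ximena wins.
The second-highest bid is 1800, which exceeds the reserve, so that sets the price.

Price paid: 1800.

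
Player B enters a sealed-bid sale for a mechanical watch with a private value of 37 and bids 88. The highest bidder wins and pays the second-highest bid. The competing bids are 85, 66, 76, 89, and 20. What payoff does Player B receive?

Player B's payoff: 0.

Highest competing bid: 89.
Player B's bid 88 is not the highest, so Player B loses, pays nothing, and earns zero payoff.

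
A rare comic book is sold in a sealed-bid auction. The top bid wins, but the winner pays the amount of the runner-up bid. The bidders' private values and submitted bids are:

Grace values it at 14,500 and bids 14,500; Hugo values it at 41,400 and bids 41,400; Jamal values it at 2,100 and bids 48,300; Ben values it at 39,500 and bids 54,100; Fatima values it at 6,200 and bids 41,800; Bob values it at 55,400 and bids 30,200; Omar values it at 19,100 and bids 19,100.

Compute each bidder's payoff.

Ranking the bids: Ben 54,100 > Jamal 48,300 > Fatima 41,800 > Hugo 41,400 > Bob 30,200 > Omar 19,100 > Grace 14,500.
Ben has the top bid and wins; the price is the second-highest bid, 48,300.
Ben's payoff = 39,500 − 48,300 = -8,800. All other bidders lose, so their payoff is 0.

Grace 0, Hugo 0, Jamal 0, Ben -8,800, Fatima 0, Bob 0, Omar 0.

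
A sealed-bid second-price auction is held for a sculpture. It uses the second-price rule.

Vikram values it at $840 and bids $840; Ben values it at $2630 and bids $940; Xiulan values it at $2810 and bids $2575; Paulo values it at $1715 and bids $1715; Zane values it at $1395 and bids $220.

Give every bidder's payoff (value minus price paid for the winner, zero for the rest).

Sorted high to low: Xiulan $2575 > Paulo $1715 > Ben $940 > Vikram $840 > Zane $220.
Xiulan has the top bid and wins; the price is the second-highest bid, $1715.
Xiulan's payoff = $2810 − $1715 = $1095. All other bidders lose, so their payoff is 0.

Vikram $0, Ben $0, Xiulan $1095, Paulo $0, Zane $0.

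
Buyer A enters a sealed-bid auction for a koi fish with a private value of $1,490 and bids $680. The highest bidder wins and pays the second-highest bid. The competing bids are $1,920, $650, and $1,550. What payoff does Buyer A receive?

$0

Highest competing bid: $1,920.
Buyer A's bid $680 is not the highest, so Buyer A loses, pays nothing, and earns zero payoff.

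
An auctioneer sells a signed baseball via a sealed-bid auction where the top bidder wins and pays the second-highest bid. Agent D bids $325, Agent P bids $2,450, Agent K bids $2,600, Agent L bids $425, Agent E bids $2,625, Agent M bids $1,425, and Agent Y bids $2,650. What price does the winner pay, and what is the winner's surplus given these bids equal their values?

Price $2,625; surplus $25.

Ranking the bids: Agent Y $2,650; Agent E $2,625; Agent K $2,600; Agent P $2,450; Agent M $1,425; Agent L $425; Agent D $325.
Agent Y is the highest bidder, so Agent Y wins.
Under the second-price rule, the price is the second-highest bid: $2,625.
Surplus = $2,650 − $2,625 = $25.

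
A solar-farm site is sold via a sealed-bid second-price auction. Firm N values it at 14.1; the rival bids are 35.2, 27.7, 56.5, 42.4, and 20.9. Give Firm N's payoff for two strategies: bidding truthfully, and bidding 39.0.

The highest competing bid is 56.5.
Bidding truthfully at 14.1: the top bid is 56.5 (a rival), so Firm N loses. Payoff = 0.0.
Bidding 39.0: the top bid is 56.5 (a rival), so Firm N loses. Payoff = 0.0.

Truthful: 0.0; alternative: 0.0.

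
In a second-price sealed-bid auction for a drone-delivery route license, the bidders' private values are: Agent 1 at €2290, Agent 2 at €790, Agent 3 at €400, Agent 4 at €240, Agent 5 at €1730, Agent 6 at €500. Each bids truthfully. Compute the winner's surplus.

Ranking the bids: Agent 1 €2290 > Agent 5 €1730 > Agent 2 €790 > Agent 6 €500 > Agent 3 €400 > Agent 4 €240.
Agent 1 wins with the top bid and pays the second-highest, €1730.
Surplus = €2290 − €1730 = €560.

Surplus = €560.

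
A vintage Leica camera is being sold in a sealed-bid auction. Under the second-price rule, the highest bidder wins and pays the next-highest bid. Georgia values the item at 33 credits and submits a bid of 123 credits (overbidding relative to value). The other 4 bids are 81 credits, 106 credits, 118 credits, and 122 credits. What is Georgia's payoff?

-89 credits

Highest competing bid: 122 credits.
Georgia's bid 123 credits is the highest overall, so Georgia wins and pays the second-highest bid, 122 credits.
Payoff = value − price = 33 credits − 122 credits = -89 credits.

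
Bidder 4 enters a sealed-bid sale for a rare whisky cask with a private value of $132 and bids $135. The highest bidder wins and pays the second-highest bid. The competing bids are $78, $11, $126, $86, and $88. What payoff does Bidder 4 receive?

$6

Highest competing bid: $126.
Bidder 4's bid $135 is the highest overall, so Bidder 4 wins and pays the second-highest bid, $126.
Payoff = value − price = $132 − $126 = $6.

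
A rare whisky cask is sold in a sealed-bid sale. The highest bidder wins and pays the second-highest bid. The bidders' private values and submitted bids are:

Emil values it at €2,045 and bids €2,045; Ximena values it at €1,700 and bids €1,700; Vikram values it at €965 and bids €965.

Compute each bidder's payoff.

Ranking the bids: Emil €2,045 > Ximena €1,700 > Vikram €965.
Emil has the top bid and wins; the price is the second-highest bid, €1,700.
Emil's payoff = €2,045 − €1,700 = €345. All other bidders lose, so their payoff is 0.

Emil €345, Ximena €0, Vikram €0.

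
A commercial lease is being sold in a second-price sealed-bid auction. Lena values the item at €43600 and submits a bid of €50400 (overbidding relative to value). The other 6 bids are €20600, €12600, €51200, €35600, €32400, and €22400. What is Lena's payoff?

Highest competing bid: €51200.
Lena's bid €50400 is not the highest, so Lena loses, pays nothing, and earns zero payoff.

Lena's payoff: €0.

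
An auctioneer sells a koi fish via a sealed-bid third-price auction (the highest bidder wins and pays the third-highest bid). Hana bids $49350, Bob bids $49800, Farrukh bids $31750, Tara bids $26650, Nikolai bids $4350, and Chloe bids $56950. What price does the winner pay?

Sorted high to low: Chloe $56950, then Bob $49800, then Hana $49350, then Farrukh $31750, then Tara $26650, then Nikolai $4350.
Chloe is the highest bidder, so Chloe wins.
Under the third-price rule, the price is the third-highest bid: $49350.

The winner pays $49350.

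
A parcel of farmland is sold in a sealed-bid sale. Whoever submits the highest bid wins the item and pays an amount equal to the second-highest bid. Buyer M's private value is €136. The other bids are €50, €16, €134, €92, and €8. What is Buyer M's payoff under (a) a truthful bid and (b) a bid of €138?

(a) €2  (b) €2

The highest competing bid is €134.
Bidding truthfully at €136: Buyer M has the top bid, wins, and pays the second-highest bid €134. Payoff = €136 − €134 = €2.
Bidding €138: Buyer M has the top bid, wins, and pays the second-highest bid €134. Payoff = €136 − €134 = €2.
The bid only affects whether you win, not the price — here both bids land on the same side of the top rival bid, so the deviation is payoff-neutral.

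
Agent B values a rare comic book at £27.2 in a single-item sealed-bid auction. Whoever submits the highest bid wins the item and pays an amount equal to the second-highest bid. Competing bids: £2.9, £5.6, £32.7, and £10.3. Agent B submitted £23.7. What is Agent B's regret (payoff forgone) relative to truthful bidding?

The highest competing bid is £32.7.
Bidding truthfully at £27.2: the top bid is £32.7 (a rival), so Agent B loses. Payoff = £0.0.
Bidding £23.7: the top bid is £32.7 (a rival), so Agent B loses. Payoff = £0.0.
Regret = truthful payoff − actual payoff = £0.0 − £0.0 = £0.0.
The bid only affects whether you win, not the price — here both bids land on the same side of the top rival bid, so the deviation is payoff-neutral.

£0.0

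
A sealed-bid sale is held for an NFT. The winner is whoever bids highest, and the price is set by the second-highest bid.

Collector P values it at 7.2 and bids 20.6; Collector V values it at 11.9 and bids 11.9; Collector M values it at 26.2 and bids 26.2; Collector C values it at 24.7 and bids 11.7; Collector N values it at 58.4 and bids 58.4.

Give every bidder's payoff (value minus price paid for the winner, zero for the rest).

Ordered from highest: Collector N 58.4 > Collector M 26.2 > Collector P 20.6 > Collector V 11.9 > Collector C 11.7.
Collector N has the top bid and wins; the price is the second-highest bid, 26.2.
Collector N's payoff = 58.4 − 26.2 = 32.2. All other bidders lose, so their payoff is 0.

Collector P 0.0, Collector V 0.0, Collector M 0.0, Collector C 0.0, Collector N 32.2.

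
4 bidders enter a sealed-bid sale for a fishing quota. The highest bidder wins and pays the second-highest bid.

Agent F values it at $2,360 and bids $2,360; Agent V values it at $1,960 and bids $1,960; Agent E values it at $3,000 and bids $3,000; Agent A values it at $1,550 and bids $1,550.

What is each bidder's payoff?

Agent F $0, Agent V $0, Agent E $640, Agent A $0.

Ranking the bids: Agent E $3,000, then Agent F $2,360, then Agent V $1,960, then Agent A $1,550.
Agent E has the top bid and wins; the price is the second-highest bid, $2,360.
Agent E's payoff = $3,000 − $2,360 = $640. All other bidders lose, so their payoff is 0.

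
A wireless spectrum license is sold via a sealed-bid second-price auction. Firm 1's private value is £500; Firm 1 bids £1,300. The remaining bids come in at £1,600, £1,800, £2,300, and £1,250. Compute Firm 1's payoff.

Highest competing bid: £2,300.
Firm 1's bid £1,300 is not the highest, so Firm 1 loses, pays nothing, and earns zero payoff.

Payoff = £0.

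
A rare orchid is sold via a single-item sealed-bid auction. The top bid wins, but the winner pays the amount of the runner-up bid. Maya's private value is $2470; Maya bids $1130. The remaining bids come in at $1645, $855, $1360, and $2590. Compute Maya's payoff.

Highest competing bid: $2590.
Maya's bid $1130 is not the highest, so Maya loses, pays nothing, and earns zero payoff.

Maya's payoff: $0.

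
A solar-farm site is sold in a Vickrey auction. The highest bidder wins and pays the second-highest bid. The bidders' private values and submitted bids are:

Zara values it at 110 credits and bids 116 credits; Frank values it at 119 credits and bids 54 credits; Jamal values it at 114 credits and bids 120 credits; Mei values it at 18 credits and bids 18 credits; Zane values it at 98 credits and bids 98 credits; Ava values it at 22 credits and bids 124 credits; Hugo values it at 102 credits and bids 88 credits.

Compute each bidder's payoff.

Sorted high to low: Ava 124 credits; Jamal 120 credits; Zara 116 credits; Zane 98 credits; Hugo 88 credits; Frank 54 credits; Mei 18 credits.
Ava has the top bid and wins; the price is the second-highest bid, 120 credits.
Ava's payoff = 22 credits − 120 credits = -98 credits. All other bidders lose, so their payoff is 0.

Payoffs: Zara 0 credits, Frank 0 credits, Jamal 0 credits, Mei 0 credits, Zane 0 credits, Ava -98 credits, Hugo 0 credits.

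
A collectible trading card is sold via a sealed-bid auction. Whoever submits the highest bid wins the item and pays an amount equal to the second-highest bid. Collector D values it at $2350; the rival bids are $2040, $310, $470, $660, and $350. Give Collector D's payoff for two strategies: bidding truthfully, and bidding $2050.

(a) $310  (b) $310

The highest competing bid is $2040.
Bidding truthfully at $2350: Collector D has the top bid, wins, and pays the second-highest bid $2040. Payoff = $2350 − $2040 = $310.
Bidding $2050: Collector D has the top bid, wins, and pays the second-highest bid $2040. Payoff = $2350 − $2040 = $310.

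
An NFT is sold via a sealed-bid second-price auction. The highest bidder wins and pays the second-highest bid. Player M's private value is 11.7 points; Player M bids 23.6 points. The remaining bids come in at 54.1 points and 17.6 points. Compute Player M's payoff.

Highest competing bid: 54.1 points.
Player M's bid 23.6 points is not the highest, so Player M loses, pays nothing, and earns zero payoff.

Payoff = 0.0 points.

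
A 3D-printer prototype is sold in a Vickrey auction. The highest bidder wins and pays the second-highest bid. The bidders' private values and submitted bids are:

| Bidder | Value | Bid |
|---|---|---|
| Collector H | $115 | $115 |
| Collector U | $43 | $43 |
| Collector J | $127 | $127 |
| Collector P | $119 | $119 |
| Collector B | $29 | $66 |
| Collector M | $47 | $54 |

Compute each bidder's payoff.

Payoffs: Collector H $0, Collector U $0, Collector J $8, Collector P $0, Collector B $0, Collector M $0.

Ordered from highest: Collector J $127; Collector P $119; Collector H $115; Collector B $66; Collector M $54; Collector U $43.
Collector J has the top bid and wins; the price is the second-highest bid, $119.
Collector J's payoff = $127 − $119 = $8. All other bidders lose, so their payoff is 0.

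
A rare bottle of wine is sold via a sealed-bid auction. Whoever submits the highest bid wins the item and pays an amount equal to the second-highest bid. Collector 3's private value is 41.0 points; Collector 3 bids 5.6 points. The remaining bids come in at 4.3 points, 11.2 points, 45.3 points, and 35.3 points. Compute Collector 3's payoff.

0.0 points

Highest competing bid: 45.3 points.
Collector 3's bid 5.6 points is not the highest, so Collector 3 loses, pays nothing, and earns zero payoff.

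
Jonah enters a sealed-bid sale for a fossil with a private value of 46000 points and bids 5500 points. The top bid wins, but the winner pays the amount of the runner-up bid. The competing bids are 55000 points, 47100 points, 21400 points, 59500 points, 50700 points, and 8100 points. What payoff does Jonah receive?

0 points

Highest competing bid: 59500 points.
Jonah's bid 5500 points is not the highest, so Jonah loses, pays nothing, and earns zero payoff.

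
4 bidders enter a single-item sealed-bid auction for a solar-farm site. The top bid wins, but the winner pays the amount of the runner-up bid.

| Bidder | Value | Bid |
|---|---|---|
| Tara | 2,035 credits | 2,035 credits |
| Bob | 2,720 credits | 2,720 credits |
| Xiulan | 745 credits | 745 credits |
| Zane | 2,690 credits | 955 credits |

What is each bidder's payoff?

Tara 0 credits, Bob 685 credits, Xiulan 0 credits, Zane 0 credits.

Bids in descending order: Bob 2,720 credits, then Tara 2,035 credits, then Zane 955 credits, then Xiulan 745 credits.
Bob has the top bid and wins; the price is the second-highest bid, 2,035 credits.
Bob's payoff = 2,720 credits − 2,035 credits = 685 credits. All other bidders lose, so their payoff is 0.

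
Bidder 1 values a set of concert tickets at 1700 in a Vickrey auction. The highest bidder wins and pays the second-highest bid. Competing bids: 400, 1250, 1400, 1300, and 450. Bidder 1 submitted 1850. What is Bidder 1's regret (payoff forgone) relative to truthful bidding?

Regret: 0.

The highest competing bid is 1400.
Bidding truthfully at 1700: Bidder 1 has the top bid, wins, and pays the second-highest bid 1400. Payoff = 1700 − 1400 = 300.
Bidding 1850: Bidder 1 has the top bid, wins, and pays the second-highest bid 1400. Payoff = 1700 − 1400 = 300.
Regret = truthful payoff − actual payoff = 300 − 300 = 0.
The bid only affects whether you win, not the price — here both bids land on the same side of the top rival bid, so the deviation is payoff-neutral.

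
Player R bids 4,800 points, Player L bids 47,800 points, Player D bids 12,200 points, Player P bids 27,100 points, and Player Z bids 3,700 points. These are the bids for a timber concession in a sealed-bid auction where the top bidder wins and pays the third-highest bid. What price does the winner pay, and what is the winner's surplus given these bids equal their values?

Price 12,200 points; surplus 35,600 points.

Ordered from highest: Player L 47,800 points; Player P 27,100 points; Player D 12,200 points; Player R 4,800 points; Player Z 3,700 points.
Player L is the highest bidder, so Player L wins.
Under the third-price rule, the price is the third-highest bid: 12,200 points.
Surplus = 47,800 points − 12,200 points = 35,600 points.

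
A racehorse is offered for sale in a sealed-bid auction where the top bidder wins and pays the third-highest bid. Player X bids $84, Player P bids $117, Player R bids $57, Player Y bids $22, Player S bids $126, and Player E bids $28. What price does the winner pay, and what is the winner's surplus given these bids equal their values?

The winner pays $84 for a surplus of $42.

Bids in descending order: Player S $126, then Player P $117, then Player X $84, then Player R $57, then Player E $28, then Player Y $22.
Player S is the highest bidder, so Player S wins.
Under the third-price rule, the price is the third-highest bid: $84.
Surplus = $126 − $84 = $42.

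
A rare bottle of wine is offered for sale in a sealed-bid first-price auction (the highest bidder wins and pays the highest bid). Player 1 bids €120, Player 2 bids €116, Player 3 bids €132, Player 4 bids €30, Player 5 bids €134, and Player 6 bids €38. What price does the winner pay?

The winner pays €134.

Ordered from highest: Player 5 €134, then Player 3 €132, then Player 1 €120, then Player 2 €116, then Player 6 €38, then Player 4 €30.
Player 5 is the highest bidder, so Player 5 wins.
Under the first-price rule, the price is the highest bid: €134.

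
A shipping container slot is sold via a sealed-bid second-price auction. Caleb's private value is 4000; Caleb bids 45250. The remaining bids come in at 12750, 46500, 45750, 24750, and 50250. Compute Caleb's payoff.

Highest competing bid: 50250.
Caleb's bid 45250 is not the highest, so Caleb loses, pays nothing, and earns zero payoff.

Caleb's payoff: 0.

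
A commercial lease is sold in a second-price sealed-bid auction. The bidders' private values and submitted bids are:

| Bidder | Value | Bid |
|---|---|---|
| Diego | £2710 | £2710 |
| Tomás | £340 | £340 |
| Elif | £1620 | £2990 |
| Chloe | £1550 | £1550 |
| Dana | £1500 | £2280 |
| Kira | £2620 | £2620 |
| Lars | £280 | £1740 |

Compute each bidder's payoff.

Bids in descending order: Elif £2990; Diego £2710; Kira £2620; Dana £2280; Lars £1740; Chloe £1550; Tomás £340.
Elif has the top bid and wins; the price is the second-highest bid, £2710.
Elif's payoff = £1620 − £2710 = -£1090. All other bidders lose, so their payoff is 0.

Diego £0, Tomás £0, Elif -£1090, Chloe £0, Dana £0, Kira £0, Lars £0.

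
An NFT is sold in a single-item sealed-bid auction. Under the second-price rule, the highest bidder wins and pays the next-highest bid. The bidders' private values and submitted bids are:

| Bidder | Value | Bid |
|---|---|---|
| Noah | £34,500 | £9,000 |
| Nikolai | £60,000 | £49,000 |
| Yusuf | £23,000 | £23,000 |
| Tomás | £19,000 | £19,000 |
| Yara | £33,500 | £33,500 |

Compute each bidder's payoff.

Ranking the bids: Nikolai £49,000; Yara £33,500; Yusuf £23,000; Tomás £19,000; Noah £9,000.
Nikolai has the top bid and wins; the price is the second-highest bid, £33,500.
Nikolai's payoff = £60,000 − £33,500 = £26,500. All other bidders lose, so their payoff is 0.

Noah £0, Nikolai £26,500, Yusuf £0, Tomás £0, Yara £0.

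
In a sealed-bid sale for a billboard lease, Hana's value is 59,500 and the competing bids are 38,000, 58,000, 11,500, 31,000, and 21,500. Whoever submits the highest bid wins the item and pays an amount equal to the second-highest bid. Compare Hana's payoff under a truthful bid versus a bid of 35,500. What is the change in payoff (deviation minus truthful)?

The highest competing bid is 58,000.
Bidding truthfully at 59,500: Hana has the top bid, wins, and pays the second-highest bid 58,000. Payoff = 59,500 − 58,000 = 1,500.
Bidding 35,500: the top bid is 58,000 (a rival), so Hana loses. Payoff = 0.
Change = 0 − 1,500 = -1,500.

Payoff change: -1,500.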